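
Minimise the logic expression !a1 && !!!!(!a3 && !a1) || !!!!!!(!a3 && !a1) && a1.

!a1 && !!!!(!a3 && !a1) || !!!!!!(!a3 && !a1) && a1
= !a1 && !!!!(!a3 && !a1) || !!!!(!a3 && !a1) && a1   — double negation
= !!!!(!a3 && !a1)   — distribution
= !!(!a3 && !a1)   — double negation
= !a3 && !a1   — double negation

!a3 && !a1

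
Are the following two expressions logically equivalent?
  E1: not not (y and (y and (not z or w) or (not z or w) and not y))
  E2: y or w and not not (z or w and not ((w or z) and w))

E1: not not (y and (y and (not z or w) or (not z or w) and not y))
    = not not (y and (not z or w))
    = y and (not z or w)
E2: y or w and not not (z or w and not ((w or z) and w))
    = y or w and not not (z or w and not w)
    = y or w and not not z
    = y or w and z
These differ: at w=0, y=1, z=1, E1 = 0 but E2 = 1.

No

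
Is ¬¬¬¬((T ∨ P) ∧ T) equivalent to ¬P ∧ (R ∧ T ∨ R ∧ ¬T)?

E1: ¬¬¬¬((T ∨ P) ∧ T)
    = ¬¬((T ∨ P) ∧ T)   — double negation
    = (T ∨ P) ∧ T   — double negation
    = T   — absorption
E2: ¬P ∧ (R ∧ T ∨ R ∧ ¬T)
    = ¬P ∧ R   — distribution
These differ: at P=1, R=0, T=1, E1 = 1 but E2 = 0.

No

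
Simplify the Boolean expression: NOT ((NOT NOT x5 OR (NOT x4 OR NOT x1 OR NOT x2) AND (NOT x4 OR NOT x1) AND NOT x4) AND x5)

NOT x5

NOT ((NOT NOT x5 OR (NOT x4 OR NOT x1 OR NOT x2) AND (NOT x4 OR NOT x1) AND NOT x4) AND x5)
= NOT ((x5 OR (NOT x4 OR NOT x1 OR NOT x2) AND (NOT x4 OR NOT x1) AND NOT x4) AND x5)   — double negation
= NOT ((x5 OR (NOT x4 OR NOT x1) AND NOT x4) AND x5)   — absorption
= NOT ((x5 OR NOT x4) AND x5)   — absorption
= NOT x5   — absorption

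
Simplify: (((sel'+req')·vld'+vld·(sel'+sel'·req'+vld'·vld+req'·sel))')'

(((sel'+req')·vld'+vld·(sel'+sel'·req'+vld'·vld+req'·sel))')'
= (((sel'+req')·vld'+vld·(sel'+sel'·req'+req'·sel))')'   [complement / identity]
= (sel'+req')·vld'+vld·(sel'+sel'·req'+req'·sel)   [double negation]
= (sel'+req')·vld'+vld·(sel'+req')   [distribution]
= sel'+req'   [distribution]

sel'+req'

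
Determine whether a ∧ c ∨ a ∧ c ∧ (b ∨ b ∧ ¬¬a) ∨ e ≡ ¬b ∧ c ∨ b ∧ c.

No

E1: a ∧ c ∨ a ∧ c ∧ (b ∨ b ∧ ¬¬a) ∨ e
    = a ∧ c ∨ a ∧ c ∧ (b ∨ b ∧ a) ∨ e   — double negation
    = a ∧ c ∨ a ∧ c ∧ b ∨ e   — absorption
    = a ∧ c ∨ e   — absorption
E2: ¬b ∧ c ∨ b ∧ c
    = c   — distribution
These differ: at a=1, b=0, c=0, e=1, E1 = 1 but E2 = 0.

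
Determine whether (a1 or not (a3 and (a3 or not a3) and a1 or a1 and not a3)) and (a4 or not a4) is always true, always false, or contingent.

always true

(a1 or not (a3 and (a3 or not a3) and a1 or a1 and not a3)) and (a4 or not a4)
= (a1 or not (a3 and a1 or a1 and not a3)) and (a4 or not a4)   — complement / identity
= a1 or not (a3 and a1 or a1 and not a3)   — complement / identity
= a1 or not a1   — distribution
= True   — complement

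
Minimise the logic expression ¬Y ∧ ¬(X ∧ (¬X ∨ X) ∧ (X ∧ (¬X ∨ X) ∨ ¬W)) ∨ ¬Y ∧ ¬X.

¬Y ∧ ¬(X ∧ (¬X ∨ X) ∧ (X ∧ (¬X ∨ X) ∨ ¬W)) ∨ ¬Y ∧ ¬X
= ¬Y ∧ ¬(X ∧ (¬X ∨ X)) ∨ ¬Y ∧ ¬X   — absorption
= ¬Y ∧ ¬X ∨ ¬Y ∧ ¬X   — complement / identity
= ¬Y ∧ ¬X   — idempotence

¬Y ∧ ¬X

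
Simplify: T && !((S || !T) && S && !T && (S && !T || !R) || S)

T && !((S || !T) && S && !T && (S && !T || !R) || S)
= T && !(S && !T && (S && !T || !R) || S)   — absorption
= T && !(S && !T || S)   — absorption
= T && !S   — absorption

T && !S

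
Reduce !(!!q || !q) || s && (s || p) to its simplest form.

!(!!q || !q) || s && (s || p)
= !q && q || s && (s || p)   — De Morgan
= s && (s || p)   — complement / identity
= s   — absorption

s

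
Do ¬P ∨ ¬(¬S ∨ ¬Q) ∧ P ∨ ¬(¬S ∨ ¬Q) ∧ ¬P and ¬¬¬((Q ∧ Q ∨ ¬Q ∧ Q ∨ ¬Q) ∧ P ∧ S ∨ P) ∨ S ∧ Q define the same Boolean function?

Yes

E1: ¬P ∨ ¬(¬S ∨ ¬Q) ∧ P ∨ ¬(¬S ∨ ¬Q) ∧ ¬P
    = ¬P ∨ ¬(¬S ∨ ¬Q)   (distribution)
    = ¬P ∨ S ∧ Q   (De Morgan)
E2: ¬¬¬((Q ∧ Q ∨ ¬Q ∧ Q ∨ ¬Q) ∧ P ∧ S ∨ P) ∨ S ∧ Q
    = ¬¬¬((Q ∨ ¬Q) ∧ P ∧ S ∨ P) ∨ S ∧ Q   (distribution)
    = ¬¬¬(P ∧ S ∨ P) ∨ S ∧ Q   (complement / identity)
    = ¬(P ∧ S ∨ P) ∨ S ∧ Q   (double negation)
    = ¬P ∨ S ∧ Q   (absorption)
Both reduce to ¬P ∨ S ∧ Q, so they are equivalent.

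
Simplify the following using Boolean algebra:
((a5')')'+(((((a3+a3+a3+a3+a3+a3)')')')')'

a5'+a3'

((a5')')'+(((((a3+a3+a3+a3+a3+a3)')')')')'
= ((a5')')'+(((((a3+a3+a3)')')')')'   — idempotence
= ((a5')')'+(((((a3+a3)')')')')'   — idempotence
= ((a5')')'+((((a3')')')')'   — idempotence
= a5'+((((a3')')')')'   — double negation
= a5'+((a3')')'   — double negation
= a5'+a3'   — double negation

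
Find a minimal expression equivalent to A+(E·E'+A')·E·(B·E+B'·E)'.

A+(E·E'+A')·E·(B·E+B'·E)'
= A+(E·E'+A')·E·E'   [distribution]
= A+E·E'   [absorption]
= A   [complement / identity]

A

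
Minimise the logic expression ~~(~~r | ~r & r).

~~(~~r | ~r & r)
= ~~~~r   (complement / identity)
= ~~r   (double negation)
= r   (double negation)

r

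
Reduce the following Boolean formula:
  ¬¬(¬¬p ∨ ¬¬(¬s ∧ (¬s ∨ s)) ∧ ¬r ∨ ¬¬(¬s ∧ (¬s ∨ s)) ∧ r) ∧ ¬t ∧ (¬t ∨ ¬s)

¬¬(¬¬p ∨ ¬¬(¬s ∧ (¬s ∨ s)) ∧ ¬r ∨ ¬¬(¬s ∧ (¬s ∨ s)) ∧ r) ∧ ¬t ∧ (¬t ∨ ¬s)
= ¬¬(¬¬p ∨ ¬¬(¬s ∧ (¬s ∨ s))) ∧ ¬t ∧ (¬t ∨ ¬s)
= ¬¬(¬¬p ∨ ¬¬¬s) ∧ ¬t ∧ (¬t ∨ ¬s)
= ¬¬(¬¬p ∨ ¬¬¬s) ∧ ¬t
= ¬(¬p ∧ ¬¬s) ∧ ¬t
= (p ∨ ¬s) ∧ ¬t

(p ∨ ¬s) ∧ ¬t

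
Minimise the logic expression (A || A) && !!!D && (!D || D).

A && !D

(A || A) && !!!D && (!D || D)
= (A || A) && !!!D   — complement / identity
= A && !!!D   — idempotence
= A && !D   — double negation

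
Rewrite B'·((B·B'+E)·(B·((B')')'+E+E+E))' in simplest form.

B'·((B·B'+E)·(B·((B')')'+E+E+E))'
= B'·((B·B'+E)·(B·B'+E+E+E))'
= B'·((B·B'+E)·(B·B'+E+E))'
= B'·(B·B'+E)'
= B'·E'

B'·E'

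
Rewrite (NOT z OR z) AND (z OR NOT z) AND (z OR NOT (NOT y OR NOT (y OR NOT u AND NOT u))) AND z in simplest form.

z

(NOT z OR z) AND (z OR NOT z) AND (z OR NOT (NOT y OR NOT (y OR NOT u AND NOT u))) AND z
= (NOT z OR z) AND (z OR NOT (NOT y OR NOT (y OR NOT u AND NOT u))) AND z   [complement / identity]
= (NOT z OR z) AND (z OR NOT (NOT y OR NOT (y OR NOT u))) AND z   [idempotence]
= (z OR NOT (NOT y OR NOT (y OR NOT u))) AND z   [complement / identity]
= (z OR y AND (y OR NOT u)) AND z   [De Morgan]
= (z OR y) AND z   [absorption]
= z   [absorption]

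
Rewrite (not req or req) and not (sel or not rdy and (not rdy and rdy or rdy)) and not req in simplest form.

(not req or req) and not (sel or not rdy and (not rdy and rdy or rdy)) and not req
= (not req or req) and not (sel or not rdy and rdy) and not req
= (not req or req) and not sel and not req
= not sel and not req

not sel and not req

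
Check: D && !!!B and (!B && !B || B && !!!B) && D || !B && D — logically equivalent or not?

E1: D && !!!B
    = D && !B
E2: (!B && !B || B && !!!B) && D || !B && D
    = D && (!B && !B || B && !!!B || !B)
    = D && (!B && !B || B && !B || !B)
    = D && (!B || !B)
    = D && !B
Both reduce to D && !B, so they are equivalent.

Yes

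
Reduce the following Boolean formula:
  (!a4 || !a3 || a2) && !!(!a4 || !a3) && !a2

(!a4 || !a3 || a2) && !!(!a4 || !a3) && !a2
= (!a4 || !a3 || a2) && (!a4 || !a3) && !a2
= (!a4 || !a3) && !a2

(!a4 || !a3) && !a2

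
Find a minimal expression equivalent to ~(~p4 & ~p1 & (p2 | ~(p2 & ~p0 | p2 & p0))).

p4 | p1

~(~p4 & ~p1 & (p2 | ~(p2 & ~p0 | p2 & p0)))
= ~(~p4 & ~p1 & (p2 | ~p2))   [distribution]
= ~(~p4 & ~p1)   [complement / identity]
= p4 | p1   [De Morgan]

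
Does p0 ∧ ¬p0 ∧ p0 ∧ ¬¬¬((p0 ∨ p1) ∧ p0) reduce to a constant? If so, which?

p0 ∧ ¬p0 ∧ p0 ∧ ¬¬¬((p0 ∨ p1) ∧ p0)
= p0 ∧ ¬p0 ∧ p0 ∧ ¬((p0 ∨ p1) ∧ p0)   — double negation
= p0 ∧ ¬p0 ∧ p0 ∧ ¬p0   — absorption
= p0 ∧ ¬p0   — idempotence
= False   — complement

yes, False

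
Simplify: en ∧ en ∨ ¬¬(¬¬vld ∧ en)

en

en ∧ en ∨ ¬¬(¬¬vld ∧ en)
= en ∧ en ∨ ¬¬(vld ∧ en)
= en ∧ en ∨ vld ∧ en
= en ∧ (en ∨ vld)
= en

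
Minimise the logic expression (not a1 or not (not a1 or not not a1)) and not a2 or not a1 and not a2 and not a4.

(not a1 or not (not a1 or not not a1)) and not a2 or not a1 and not a2 and not a4
= (not a1 or a1 and not a1) and not a2 or not a1 and not a2 and not a4   [De Morgan]
= not a1 and not a2 or not a1 and not a2 and not a4   [complement / identity]
= not a1 and not a2   [absorption]

not a1 and not a2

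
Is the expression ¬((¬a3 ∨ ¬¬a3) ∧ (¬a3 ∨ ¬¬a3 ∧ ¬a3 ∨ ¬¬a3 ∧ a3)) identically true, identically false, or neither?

identically false

¬((¬a3 ∨ ¬¬a3) ∧ (¬a3 ∨ ¬¬a3 ∧ ¬a3 ∨ ¬¬a3 ∧ a3))
= ¬((¬a3 ∨ ¬¬a3) ∧ (¬a3 ∨ ¬¬a3))   — distribution
= ¬(¬a3 ∨ ¬¬a3)   — idempotence
= a3 ∧ ¬a3   — De Morgan
= False   — complement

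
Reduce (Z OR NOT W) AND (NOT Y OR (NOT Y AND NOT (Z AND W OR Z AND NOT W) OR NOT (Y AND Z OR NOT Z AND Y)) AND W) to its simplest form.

(Z OR NOT W) AND NOT Y

(Z OR NOT W) AND (NOT Y OR (NOT Y AND NOT (Z AND W OR Z AND NOT W) OR NOT (Y AND Z OR NOT Z AND Y)) AND W)
= (Z OR NOT W) AND (NOT Y OR (NOT Y AND NOT Z OR NOT (Y AND Z OR NOT Z AND Y)) AND W)   [distribution]
= (Z OR NOT W) AND (NOT Y OR (NOT Y AND NOT Z OR NOT Y) AND W)   [distribution]
= (Z OR NOT W) AND (NOT Y OR NOT Y AND W)   [absorption]
= (Z OR NOT W) AND NOT Y   [absorption]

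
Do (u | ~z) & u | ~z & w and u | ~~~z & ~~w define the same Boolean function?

Yes

E1: (u | ~z) & u | ~z & w
    = u | ~z & w   — absorption
E2: u | ~~~z & ~~w
    = u | ~z & ~~w   — double negation
    = u | ~z & w   — double negation
Both reduce to u | ~z & w, so they are equivalent.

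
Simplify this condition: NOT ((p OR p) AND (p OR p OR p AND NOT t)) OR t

NOT p OR t

NOT ((p OR p) AND (p OR p OR p AND NOT t)) OR t
= NOT ((p OR p) AND (p OR p)) OR t
= NOT (p OR p) OR t
= NOT p OR t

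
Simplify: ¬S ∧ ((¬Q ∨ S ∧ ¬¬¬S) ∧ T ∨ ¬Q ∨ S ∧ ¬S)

¬S ∧ ((¬Q ∨ S ∧ ¬¬¬S) ∧ T ∨ ¬Q ∨ S ∧ ¬S)
= ¬S ∧ ((¬Q ∨ S ∧ ¬S) ∧ T ∨ ¬Q ∨ S ∧ ¬S)
= ¬S ∧ (¬Q ∨ S ∧ ¬S)
= ¬S ∧ ¬Q

¬S ∧ ¬Q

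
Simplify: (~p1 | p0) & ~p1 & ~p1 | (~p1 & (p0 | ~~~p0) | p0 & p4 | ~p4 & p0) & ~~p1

~p1 | p0

(~p1 | p0) & ~p1 & ~p1 | (~p1 & (p0 | ~~~p0) | p0 & p4 | ~p4 & p0) & ~~p1
= (~p1 | p0) & ~p1 & ~p1 | (~p1 & (p0 | ~~~p0) | p0 & p4 | ~p4 & p0) & p1   (double negation)
= (~p1 | p0) & ~p1 & ~p1 | (~p1 & (p0 | ~p0) | p0 & p4 | ~p4 & p0) & p1   (double negation)
= (~p1 | p0) & ~p1 | (~p1 & (p0 | ~p0) | p0 & p4 | ~p4 & p0) & p1   (idempotence)
= (~p1 | p0) & ~p1 | (~p1 & (p0 | ~p0) | p0) & p1   (distribution)
= (~p1 | p0) & ~p1 | (~p1 | p0) & p1   (complement / identity)
= ~p1 | p0   (distribution)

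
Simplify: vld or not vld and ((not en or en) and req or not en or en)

vld or not vld and ((not en or en) and req or not en or en)
= vld or not vld and (not en or en)
= vld or not vld
= True

True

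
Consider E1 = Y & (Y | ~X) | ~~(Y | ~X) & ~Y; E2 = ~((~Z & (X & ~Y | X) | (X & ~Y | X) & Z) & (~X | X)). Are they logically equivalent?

E1: Y & (Y | ~X) | ~~(Y | ~X) & ~Y
    = Y & (Y | ~X) | (Y | ~X) & ~Y
    = Y | ~X
E2: ~((~Z & (X & ~Y | X) | (X & ~Y | X) & Z) & (~X | X))
    = ~(~Z & (X & ~Y | X) | (X & ~Y | X) & Z)
    = ~(X & ~Y | X)
    = ~X
These differ: at X=1, Y=1, Z=0, E1 = 1 but E2 = 0.

No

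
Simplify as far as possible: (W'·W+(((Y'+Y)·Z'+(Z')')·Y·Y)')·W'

(W'·W+(((Y'+Y)·Z'+(Z')')·Y·Y)')·W'
= (((Y'+Y)·Z'+(Z')')·Y·Y)'·W'
= (((Y'+Y)·Z'+Z)·Y·Y)'·W'
= ((Z'+Z)·Y·Y)'·W'
= (Y·Y)'·W'
= Y'·W'

Y'·W'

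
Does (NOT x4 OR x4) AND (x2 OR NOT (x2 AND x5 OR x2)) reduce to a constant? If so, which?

yes, True

(NOT x4 OR x4) AND (x2 OR NOT (x2 AND x5 OR x2))
= x2 OR NOT (x2 AND x5 OR x2)   (complement / identity)
= x2 OR NOT x2   (absorption)
= TRUE   (complement)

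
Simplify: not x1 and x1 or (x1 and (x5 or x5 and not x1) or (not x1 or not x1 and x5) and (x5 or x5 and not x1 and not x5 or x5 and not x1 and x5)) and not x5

False

not x1 and x1 or (x1 and (x5 or x5 and not x1) or (not x1 or not x1 and x5) and (x5 or x5 and not x1 and not x5 or x5 and not x1 and x5)) and not x5
= not x1 and x1 or (x1 and (x5 or x5 and not x1) or (not x1 or not x1 and x5) and (x5 or x5 and not x1)) and not x5   [distribution]
= not x1 and x1 or (x1 and (x5 or x5 and not x1) or not x1 and (x5 or x5 and not x1)) and not x5   [absorption]
= (x1 and (x5 or x5 and not x1) or not x1 and (x5 or x5 and not x1)) and not x5   [complement / identity]
= (x5 or x5 and not x1) and not x5   [distribution]
= x5 and not x5   [absorption]
= False   [complement]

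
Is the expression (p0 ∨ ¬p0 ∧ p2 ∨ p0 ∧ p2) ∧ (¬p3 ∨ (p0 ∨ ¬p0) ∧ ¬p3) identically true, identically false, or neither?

neither

(p0 ∨ ¬p0 ∧ p2 ∨ p0 ∧ p2) ∧ (¬p3 ∨ (p0 ∨ ¬p0) ∧ ¬p3)
= (p0 ∨ ¬p0 ∧ p2 ∨ p0 ∧ p2) ∧ (¬p3 ∨ ¬p3)   [complement / identity]
= (p0 ∨ ¬p0 ∧ p2 ∨ p0 ∧ p2) ∧ ¬p3   [idempotence]
= (p0 ∨ p2) ∧ ¬p3   [distribution]
This depends on p0, p2, p3, so it is not a constant.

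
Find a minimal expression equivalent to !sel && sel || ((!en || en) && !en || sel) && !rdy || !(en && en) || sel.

!en || sel

!sel && sel || ((!en || en) && !en || sel) && !rdy || !(en && en) || sel
= !sel && sel || (!en || sel) && !rdy || !(en && en) || sel   — complement / identity
= !sel && sel || (!en || sel) && !rdy || !en || sel   — idempotence
= !sel && sel || !en || sel   — absorption
= !en || sel   — complement / identity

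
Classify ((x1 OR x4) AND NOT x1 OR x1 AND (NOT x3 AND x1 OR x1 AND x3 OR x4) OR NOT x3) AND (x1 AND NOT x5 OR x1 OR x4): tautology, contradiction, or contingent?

((x1 OR x4) AND NOT x1 OR x1 AND (NOT x3 AND x1 OR x1 AND x3 OR x4) OR NOT x3) AND (x1 AND NOT x5 OR x1 OR x4)
= ((x1 OR x4) AND NOT x1 OR x1 AND (x1 OR x4) OR NOT x3) AND (x1 AND NOT x5 OR x1 OR x4)   — distribution
= ((x1 OR x4) AND NOT x1 OR x1 AND (x1 OR x4) OR NOT x3) AND (x1 OR x4)   — absorption
= (x1 OR x4 OR NOT x3) AND (x1 OR x4)   — distribution
= x1 OR x4   — absorption
This depends on x1, x4, so it is not a constant.

contingent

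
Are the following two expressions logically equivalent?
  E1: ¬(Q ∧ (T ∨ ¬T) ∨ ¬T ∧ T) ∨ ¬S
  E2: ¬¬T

No

E1: ¬(Q ∧ (T ∨ ¬T) ∨ ¬T ∧ T) ∨ ¬S
    = ¬(Q ∨ ¬T ∧ T) ∨ ¬S
    = ¬Q ∨ ¬S
E2: ¬¬T
    = T
These differ: at Q=0, S=0, T=0, E1 = 1 but E2 = 0.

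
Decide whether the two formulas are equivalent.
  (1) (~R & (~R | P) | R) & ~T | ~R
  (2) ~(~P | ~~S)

E1: (~R & (~R | P) | R) & ~T | ~R
    = (~R | R) & ~T | ~R   [absorption]
    = ~T | ~R   [complement / identity]
E2: ~(~P | ~~S)
    = P & ~S   [De Morgan]
These differ: at P=0, R=0, S=0, T=0, E1 = 1 but E2 = 0.

No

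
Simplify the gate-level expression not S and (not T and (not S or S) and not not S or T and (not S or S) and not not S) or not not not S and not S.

not S

not S and (not T and (not S or S) and not not S or T and (not S or S) and not not S) or not not not S and not S
= not S and (not S or S) and not not S or not not not S and not S
= not S and (not S or S) and not not S or not S and not S
= not S and (not S or S) and S or not S and not S
= not S and S or not S and not S
= not S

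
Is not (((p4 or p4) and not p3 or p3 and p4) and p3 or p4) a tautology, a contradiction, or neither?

not (((p4 or p4) and not p3 or p3 and p4) and p3 or p4)
= not ((p4 and not p3 or p3 and p4) and p3 or p4)   (idempotence)
= not (p4 and p3 or p4)   (distribution)
= not p4   (absorption)
This depends on p4, so it is not a constant.

neither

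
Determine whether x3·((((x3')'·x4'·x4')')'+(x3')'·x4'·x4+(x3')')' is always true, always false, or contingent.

always false

x3·((((x3')'·x4'·x4')')'+(x3')'·x4'·x4+(x3')')'
= x3·((x3')'·x4'·x4'+(x3')'·x4'·x4+(x3')')'
= x3·((x3')'·x4'+(x3')')'
= x3·((x3')')'
= x3·x3'
= 0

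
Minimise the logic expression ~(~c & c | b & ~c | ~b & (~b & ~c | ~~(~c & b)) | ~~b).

~(~c & c | b & ~c | ~b & (~b & ~c | ~~(~c & b)) | ~~b)
= ~(~c & c | b & ~c | ~b & (~b & ~c | ~c & b) | ~~b)   (double negation)
= ~(b & ~c | ~b & (~b & ~c | ~c & b) | ~~b)   (complement / identity)
= ~(b & ~c | ~b & ~c | ~~b)   (distribution)
= ~(~c | ~~b)   (distribution)
= c & ~b   (De Morgan)

c & ~b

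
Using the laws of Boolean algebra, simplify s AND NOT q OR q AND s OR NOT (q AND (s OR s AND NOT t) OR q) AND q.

s AND NOT q OR q AND s OR NOT (q AND (s OR s AND NOT t) OR q) AND q
= s OR NOT (q AND (s OR s AND NOT t) OR q) AND q   [distribution]
= s OR NOT (q AND s OR q) AND q   [absorption]
= s OR NOT q AND q   [absorption]
= s   [complement / identity]

s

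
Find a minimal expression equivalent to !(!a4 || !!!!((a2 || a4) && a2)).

a4 && !a2

!(!a4 || !!!!((a2 || a4) && a2))
= !(!a4 || !!((a2 || a4) && a2))   (double negation)
= !(!a4 || !!a2)   (absorption)
= a4 && !a2   (De Morgan)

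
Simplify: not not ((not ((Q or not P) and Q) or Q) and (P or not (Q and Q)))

not not ((not ((Q or not P) and Q) or Q) and (P or not (Q and Q)))
= not not ((not Q or Q) and (P or not (Q and Q)))   — absorption
= not not ((not Q or Q) and (P or not Q))   — idempotence
= (not Q or Q) and (P or not Q)   — double negation
= P or not Q   — complement / identity

P or not Q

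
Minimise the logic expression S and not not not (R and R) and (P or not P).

S and not R

S and not not not (R and R) and (P or not P)
= S and not not not R and (P or not P)   [idempotence]
= S and not R and (P or not P)   [double negation]
= S and not R   [complement / identity]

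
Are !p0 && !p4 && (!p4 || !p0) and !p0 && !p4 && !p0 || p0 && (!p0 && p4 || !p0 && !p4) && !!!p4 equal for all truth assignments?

E1: !p0 && !p4 && (!p4 || !p0)
    = !p0 && !p4   — absorption
E2: !p0 && !p4 && !p0 || p0 && (!p0 && p4 || !p0 && !p4) && !!!p4
    = !p0 && !p4 && !p0 || p0 && !p0 && !!!p4   — distribution
    = !p0 && !p4 && !p0 || p0 && !p0 && !p4   — double negation
    = !p0 && !p4 && (!p0 || p0)   — distribution
    = !p0 && !p4   — complement / identity
Both reduce to !p0 && !p4, so they are equivalent.

Yes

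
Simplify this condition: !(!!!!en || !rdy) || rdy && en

rdy

!(!!!!en || !rdy) || rdy && en
= !(!!en || !rdy) || rdy && en
= !en && rdy || rdy && en
= rdy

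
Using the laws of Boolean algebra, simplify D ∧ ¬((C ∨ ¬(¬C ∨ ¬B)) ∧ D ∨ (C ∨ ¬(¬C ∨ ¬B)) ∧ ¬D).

D ∧ ¬C

D ∧ ¬((C ∨ ¬(¬C ∨ ¬B)) ∧ D ∨ (C ∨ ¬(¬C ∨ ¬B)) ∧ ¬D)
= D ∧ ¬(C ∨ ¬(¬C ∨ ¬B))   [distribution]
= D ∧ ¬(C ∨ C ∧ B)   [De Morgan]
= D ∧ ¬C   [absorption]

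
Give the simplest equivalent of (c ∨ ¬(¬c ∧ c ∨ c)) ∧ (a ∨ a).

a

(c ∨ ¬(¬c ∧ c ∨ c)) ∧ (a ∨ a)
= (c ∨ ¬c) ∧ (a ∨ a)   (complement / identity)
= a ∨ a   (complement / identity)
= a   (idempotence)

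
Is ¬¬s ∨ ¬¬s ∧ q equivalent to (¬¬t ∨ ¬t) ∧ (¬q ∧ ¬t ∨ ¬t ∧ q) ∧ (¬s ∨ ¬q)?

No

E1: ¬¬s ∨ ¬¬s ∧ q
    = ¬¬s   [absorption]
    = s   [double negation]
E2: (¬¬t ∨ ¬t) ∧ (¬q ∧ ¬t ∨ ¬t ∧ q) ∧ (¬s ∨ ¬q)
    = (t ∨ ¬t) ∧ (¬q ∧ ¬t ∨ ¬t ∧ q) ∧ (¬s ∨ ¬q)   [double negation]
    = (t ∨ ¬t) ∧ ¬t ∧ (¬s ∨ ¬q)   [distribution]
    = ¬t ∧ (¬s ∨ ¬q)   [complement / identity]
These differ: at q=1, s=1, t=1, E1 = 1 but E2 = 0.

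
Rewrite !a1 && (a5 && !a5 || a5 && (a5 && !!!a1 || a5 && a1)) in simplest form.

!a1 && (a5 && !a5 || a5 && (a5 && !!!a1 || a5 && a1))
= !a1 && (a5 && !a5 || a5 && (a5 && !a1 || a5 && a1))   (double negation)
= !a1 && (a5 && !a5 || a5 && a5)   (distribution)
= !a1 && a5   (distribution)

!a1 && a5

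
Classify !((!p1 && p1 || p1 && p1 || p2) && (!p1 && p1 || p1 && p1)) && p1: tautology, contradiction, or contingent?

contradiction

!((!p1 && p1 || p1 && p1 || p2) && (!p1 && p1 || p1 && p1)) && p1
= !(!p1 && p1 || p1 && p1) && p1   (absorption)
= !p1 && p1   (distribution)
= false   (complement)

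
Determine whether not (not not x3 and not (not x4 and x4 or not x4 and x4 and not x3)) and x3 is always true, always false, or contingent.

always false

not (not not x3 and not (not x4 and x4 or not x4 and x4 and not x3)) and x3
= not (not not x3 and not (not x4 and x4)) and x3   (absorption)
= (not x3 or not x4 and x4) and x3   (De Morgan)
= not x3 and x3   (complement / identity)
= False   (complement)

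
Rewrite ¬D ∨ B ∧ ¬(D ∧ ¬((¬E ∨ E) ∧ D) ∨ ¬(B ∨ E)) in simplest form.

¬D ∨ B ∧ ¬(D ∧ ¬((¬E ∨ E) ∧ D) ∨ ¬(B ∨ E))
= ¬D ∨ B ∧ ¬(D ∧ ¬D ∨ ¬(B ∨ E))   (complement / identity)
= ¬D ∨ B ∧ ¬¬(B ∨ E)   (complement / identity)
= ¬D ∨ B ∧ (B ∨ E)   (double negation)
= ¬D ∨ B   (absorption)

¬D ∨ B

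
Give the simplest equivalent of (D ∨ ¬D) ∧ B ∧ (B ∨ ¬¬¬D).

B

(D ∨ ¬D) ∧ B ∧ (B ∨ ¬¬¬D)
= (D ∨ ¬D) ∧ B ∧ (B ∨ ¬D)   — double negation
= B ∧ (B ∨ ¬D)   — complement / identity
= B   — absorption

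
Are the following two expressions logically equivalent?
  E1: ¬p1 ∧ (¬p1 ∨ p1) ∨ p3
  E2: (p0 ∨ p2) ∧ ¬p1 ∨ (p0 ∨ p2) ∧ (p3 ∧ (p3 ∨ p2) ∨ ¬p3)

E1: ¬p1 ∧ (¬p1 ∨ p1) ∨ p3
    = ¬p1 ∨ p3   (complement / identity)
E2: (p0 ∨ p2) ∧ ¬p1 ∨ (p0 ∨ p2) ∧ (p3 ∧ (p3 ∨ p2) ∨ ¬p3)
    = (p0 ∨ p2) ∧ ¬p1 ∨ (p0 ∨ p2) ∧ (p3 ∨ ¬p3)   (absorption)
    = (p0 ∨ p2) ∧ ¬p1 ∨ p0 ∨ p2   (complement / identity)
    = p0 ∨ p2   (absorption)
These differ: at p0=1, p1=1, p2=0, p3=0, E1 = 0 but E2 = 1.

No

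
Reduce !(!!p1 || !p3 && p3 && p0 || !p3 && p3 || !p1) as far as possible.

false

!(!!p1 || !p3 && p3 && p0 || !p3 && p3 || !p1)
= !(!!p1 || !p3 && p3 || !p1)   [absorption]
= !(!!p1 || !p1)   [complement / identity]
= !p1 && p1   [De Morgan]
= false   [complement]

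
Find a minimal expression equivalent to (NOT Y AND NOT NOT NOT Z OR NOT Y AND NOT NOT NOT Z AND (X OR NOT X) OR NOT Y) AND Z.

NOT Y AND Z

(NOT Y AND NOT NOT NOT Z OR NOT Y AND NOT NOT NOT Z AND (X OR NOT X) OR NOT Y) AND Z
= (NOT Y AND NOT NOT NOT Z OR NOT Y AND NOT NOT NOT Z OR NOT Y) AND Z   [complement / identity]
= (NOT Y AND NOT NOT NOT Z OR NOT Y) AND Z   [idempotence]
= (NOT Y AND NOT Z OR NOT Y) AND Z   [double negation]
= NOT Y AND Z   [absorption]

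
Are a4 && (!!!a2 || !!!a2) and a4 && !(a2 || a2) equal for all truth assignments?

Yes

E1: a4 && (!!!a2 || !!!a2)
    = a4 && !!!a2   (idempotence)
    = a4 && !a2   (double negation)
E2: a4 && !(a2 || a2)
    = a4 && !a2   (idempotence)
Both reduce to a4 && !a2, so they are equivalent.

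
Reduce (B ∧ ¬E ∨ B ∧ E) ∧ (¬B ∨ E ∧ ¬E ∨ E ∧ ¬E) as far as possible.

(B ∧ ¬E ∨ B ∧ E) ∧ (¬B ∨ E ∧ ¬E ∨ E ∧ ¬E)
= B ∧ (¬B ∨ E ∧ ¬E ∨ E ∧ ¬E)   — distribution
= B ∧ (¬B ∨ E ∧ ¬E)   — idempotence
= B ∧ ¬B   — complement / identity
= False   — complement

False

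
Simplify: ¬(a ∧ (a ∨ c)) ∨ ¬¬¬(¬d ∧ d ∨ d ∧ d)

¬a ∨ ¬d

¬(a ∧ (a ∨ c)) ∨ ¬¬¬(¬d ∧ d ∨ d ∧ d)
= ¬(a ∧ (a ∨ c)) ∨ ¬(¬d ∧ d ∨ d ∧ d)   [double negation]
= ¬(a ∧ (a ∨ c)) ∨ ¬d   [distribution]
= ¬a ∨ ¬d   [absorption]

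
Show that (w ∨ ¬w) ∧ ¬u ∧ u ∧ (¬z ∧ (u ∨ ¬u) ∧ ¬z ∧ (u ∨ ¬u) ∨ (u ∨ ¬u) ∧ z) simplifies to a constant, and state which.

(w ∨ ¬w) ∧ ¬u ∧ u ∧ (¬z ∧ (u ∨ ¬u) ∧ ¬z ∧ (u ∨ ¬u) ∨ (u ∨ ¬u) ∧ z)
= ¬u ∧ u ∧ (¬z ∧ (u ∨ ¬u) ∧ ¬z ∧ (u ∨ ¬u) ∨ (u ∨ ¬u) ∧ z)   — complement / identity
= ¬u ∧ u ∧ (¬z ∧ (u ∨ ¬u) ∨ (u ∨ ¬u) ∧ z)   — idempotence
= ¬u ∧ u ∧ (u ∨ ¬u)   — distribution
= ¬u ∧ u   — complement / identity
= False   — complement

False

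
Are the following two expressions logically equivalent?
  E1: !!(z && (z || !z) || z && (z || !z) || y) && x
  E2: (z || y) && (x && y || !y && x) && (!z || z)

Yes

E1: !!(z && (z || !z) || z && (z || !z) || y) && x
    = !!(z && (z || !z) || y) && x   — idempotence
    = !!(z || y) && x   — complement / identity
    = (z || y) && x   — double negation
E2: (z || y) && (x && y || !y && x) && (!z || z)
    = (z || y) && (x && y || !y && x)   — complement / identity
    = (z || y) && x   — distribution
Both reduce to (z || y) && x, so they are equivalent.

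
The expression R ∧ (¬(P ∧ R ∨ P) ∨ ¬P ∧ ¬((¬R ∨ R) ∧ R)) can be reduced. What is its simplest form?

R ∧ (¬(P ∧ R ∨ P) ∨ ¬P ∧ ¬((¬R ∨ R) ∧ R))
= R ∧ (¬(P ∧ R ∨ P) ∨ ¬P ∧ ¬R)   (complement / identity)
= R ∧ (¬P ∨ ¬P ∧ ¬R)   (absorption)
= R ∧ ¬P   (absorption)

R ∧ ¬P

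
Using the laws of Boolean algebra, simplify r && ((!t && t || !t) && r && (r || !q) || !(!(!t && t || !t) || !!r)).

r && ((!t && t || !t) && r && (r || !q) || !(!(!t && t || !t) || !!r))
= r && ((!t && t || !t) && r && (r || !q) || (!t && t || !t) && !r)   [De Morgan]
= r && ((!t && t || !t) && r || (!t && t || !t) && !r)   [absorption]
= r && (!t && t || !t)   [distribution]
= r && !t   [complement / identity]

r && !t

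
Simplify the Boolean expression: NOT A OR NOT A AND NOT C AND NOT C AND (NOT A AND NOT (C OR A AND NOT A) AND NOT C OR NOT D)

NOT A

NOT A OR NOT A AND NOT C AND NOT C AND (NOT A AND NOT (C OR A AND NOT A) AND NOT C OR NOT D)
= NOT A OR NOT A AND NOT C AND NOT C AND (NOT A AND NOT C AND NOT C OR NOT D)   [complement / identity]
= NOT A OR NOT A AND NOT C AND NOT C   [absorption]
= NOT A OR NOT A AND NOT C   [idempotence]
= NOT A   [absorption]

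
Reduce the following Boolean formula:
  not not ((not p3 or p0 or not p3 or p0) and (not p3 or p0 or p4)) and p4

not not ((not p3 or p0 or not p3 or p0) and (not p3 or p0 or p4)) and p4
= not not ((not p3 or p0) and (not p3 or p0 or p4)) and p4   — idempotence
= not not (not p3 or p0) and p4   — absorption
= (not p3 or p0) and p4   — double negation

(not p3 or p0) and p4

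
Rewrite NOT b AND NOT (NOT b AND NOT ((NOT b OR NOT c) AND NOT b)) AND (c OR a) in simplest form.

NOT b AND (c OR a)

NOT b AND NOT (NOT b AND NOT ((NOT b OR NOT c) AND NOT b)) AND (c OR a)
= NOT b AND (b OR (NOT b OR NOT c) AND NOT b) AND (c OR a)   (De Morgan)
= NOT b AND (b OR NOT b) AND (c OR a)   (absorption)
= NOT b AND (c OR a)   (complement / identity)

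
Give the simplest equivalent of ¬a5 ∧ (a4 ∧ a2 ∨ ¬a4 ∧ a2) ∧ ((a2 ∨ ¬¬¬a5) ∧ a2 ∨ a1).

¬a5 ∧ a2

¬a5 ∧ (a4 ∧ a2 ∨ ¬a4 ∧ a2) ∧ ((a2 ∨ ¬¬¬a5) ∧ a2 ∨ a1)
= ¬a5 ∧ a2 ∧ ((a2 ∨ ¬¬¬a5) ∧ a2 ∨ a1)   — distribution
= ¬a5 ∧ a2 ∧ ((a2 ∨ ¬a5) ∧ a2 ∨ a1)   — double negation
= ¬a5 ∧ a2 ∧ (a2 ∨ a1)   — absorption
= ¬a5 ∧ a2   — absorption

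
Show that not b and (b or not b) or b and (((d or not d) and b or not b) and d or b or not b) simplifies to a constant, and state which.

not b and (b or not b) or b and (((d or not d) and b or not b) and d or b or not b)
= not b and (b or not b) or b and ((b or not b) and d or b or not b)   [complement / identity]
= not b and (b or not b) or b and (b or not b)   [absorption]
= b or not b   [distribution]
= True   [complement]

True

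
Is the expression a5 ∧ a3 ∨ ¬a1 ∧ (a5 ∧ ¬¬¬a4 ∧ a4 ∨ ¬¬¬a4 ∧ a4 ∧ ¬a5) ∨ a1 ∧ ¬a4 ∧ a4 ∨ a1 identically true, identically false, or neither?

neither

a5 ∧ a3 ∨ ¬a1 ∧ (a5 ∧ ¬¬¬a4 ∧ a4 ∨ ¬¬¬a4 ∧ a4 ∧ ¬a5) ∨ a1 ∧ ¬a4 ∧ a4 ∨ a1
= a5 ∧ a3 ∨ ¬a1 ∧ ¬¬¬a4 ∧ a4 ∨ a1 ∧ ¬a4 ∧ a4 ∨ a1
= a5 ∧ a3 ∨ ¬a1 ∧ ¬a4 ∧ a4 ∨ a1 ∧ ¬a4 ∧ a4 ∨ a1
= a5 ∧ a3 ∨ ¬a4 ∧ a4 ∨ a1
= a5 ∧ a3 ∨ a1
This depends on a1, a3, a5, so it is not a constant.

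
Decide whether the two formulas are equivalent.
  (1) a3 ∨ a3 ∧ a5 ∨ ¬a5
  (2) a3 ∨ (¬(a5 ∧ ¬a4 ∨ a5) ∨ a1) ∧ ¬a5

E1: a3 ∨ a3 ∧ a5 ∨ ¬a5
    = a3 ∨ ¬a5   (absorption)
E2: a3 ∨ (¬(a5 ∧ ¬a4 ∨ a5) ∨ a1) ∧ ¬a5
    = a3 ∨ (¬a5 ∨ a1) ∧ ¬a5   (absorption)
    = a3 ∨ ¬a5   (absorption)
Both reduce to a3 ∨ ¬a5, so they are equivalent.

Yes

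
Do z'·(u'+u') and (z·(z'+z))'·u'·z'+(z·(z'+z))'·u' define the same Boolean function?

Yes

E1: z'·(u'+u')
    = z'·u'   — idempotence
E2: (z·(z'+z))'·u'·z'+(z·(z'+z))'·u'
    = (z·(z'+z))'·u'   — absorption
    = z'·u'   — complement / identity
Both reduce to z'·u', so they are equivalent.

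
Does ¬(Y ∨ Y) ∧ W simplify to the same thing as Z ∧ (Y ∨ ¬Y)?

No

E1: ¬(Y ∨ Y) ∧ W
    = ¬Y ∧ W   (idempotence)
E2: Z ∧ (Y ∨ ¬Y)
    = Z   (complement / identity)
These differ: at W=0, Y=0, Z=1, E1 = 0 but E2 = 1.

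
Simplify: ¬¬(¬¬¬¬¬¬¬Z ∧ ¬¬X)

¬¬(¬¬¬¬¬¬¬Z ∧ ¬¬X)
= ¬(¬¬¬¬¬¬Z ∨ ¬X)
= ¬(¬¬¬¬Z ∨ ¬X)
= ¬(¬¬Z ∨ ¬X)
= ¬Z ∧ X

¬Z ∧ X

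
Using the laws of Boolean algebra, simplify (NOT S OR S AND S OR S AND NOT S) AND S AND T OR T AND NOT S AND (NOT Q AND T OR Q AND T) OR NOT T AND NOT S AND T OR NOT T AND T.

T

(NOT S OR S AND S OR S AND NOT S) AND S AND T OR T AND NOT S AND (NOT Q AND T OR Q AND T) OR NOT T AND NOT S AND T OR NOT T AND T
= (NOT S OR S) AND S AND T OR T AND NOT S AND (NOT Q AND T OR Q AND T) OR NOT T AND NOT S AND T OR NOT T AND T   [distribution]
= (NOT S OR S) AND S AND T OR T AND NOT S AND (NOT Q AND T OR Q AND T) OR NOT T AND NOT S AND T   [complement / identity]
= (NOT S OR S) AND S AND T OR T AND NOT S AND T OR NOT T AND NOT S AND T   [distribution]
= S AND T OR T AND NOT S AND T OR NOT T AND NOT S AND T   [complement / identity]
= S AND T OR NOT S AND T   [distribution]
= T   [distribution]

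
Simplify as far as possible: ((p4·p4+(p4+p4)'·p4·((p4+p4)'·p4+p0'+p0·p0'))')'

p4

((p4·p4+(p4+p4)'·p4·((p4+p4)'·p4+p0'+p0·p0'))')'
= ((p4·p4+(p4+p4)'·p4·((p4+p4)'·p4+p0'))')'   [complement / identity]
= ((p4·p4+(p4+p4)'·p4)')'   [absorption]
= p4·p4+(p4+p4)'·p4   [double negation]
= p4·p4+p4'·p4   [idempotence]
= p4   [distribution]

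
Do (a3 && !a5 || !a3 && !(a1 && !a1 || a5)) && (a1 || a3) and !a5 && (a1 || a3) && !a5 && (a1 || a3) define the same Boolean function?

E1: (a3 && !a5 || !a3 && !(a1 && !a1 || a5)) && (a1 || a3)
    = (a3 && !a5 || !a3 && !a5) && (a1 || a3)   — complement / identity
    = !a5 && (a1 || a3)   — distribution
E2: !a5 && (a1 || a3) && !a5 && (a1 || a3)
    = !a5 && (a1 || a3)   — idempotence
Both reduce to !a5 && (a1 || a3), so they are equivalent.

Yes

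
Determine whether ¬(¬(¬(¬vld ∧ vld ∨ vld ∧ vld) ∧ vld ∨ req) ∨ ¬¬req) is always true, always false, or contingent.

always false

¬(¬(¬(¬vld ∧ vld ∨ vld ∧ vld) ∧ vld ∨ req) ∨ ¬¬req)
= ¬(¬(¬vld ∧ vld ∨ req) ∨ ¬¬req)
= ¬(¬req ∨ ¬¬req)
= req ∧ ¬req
= False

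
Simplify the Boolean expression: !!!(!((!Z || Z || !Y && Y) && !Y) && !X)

!Y || X

!!!(!((!Z || Z || !Y && Y) && !Y) && !X)
= !!!(!((!Z || Z) && !Y) && !X)
= !!((!Z || Z) && !Y || X)
= (!Z || Z) && !Y || X
= !Y || X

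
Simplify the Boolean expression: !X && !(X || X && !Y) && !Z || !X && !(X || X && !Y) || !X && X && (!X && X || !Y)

!X

!X && !(X || X && !Y) && !Z || !X && !(X || X && !Y) || !X && X && (!X && X || !Y)
= !X && !(X || X && !Y) || !X && X && (!X && X || !Y)
= !X && !(X || X && !Y) || !X && X
= !X && !X || !X && X
= !X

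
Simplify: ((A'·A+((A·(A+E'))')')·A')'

1

((A'·A+((A·(A+E'))')')·A')'
= (((A·(A+E'))')'·A')'
= (A·(A+E'))'+A
= A'+A
= 1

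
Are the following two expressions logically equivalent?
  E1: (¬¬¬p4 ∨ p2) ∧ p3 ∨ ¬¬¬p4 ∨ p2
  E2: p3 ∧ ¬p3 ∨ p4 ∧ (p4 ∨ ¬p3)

E1: (¬¬¬p4 ∨ p2) ∧ p3 ∨ ¬¬¬p4 ∨ p2
    = ¬¬¬p4 ∨ p2
    = ¬p4 ∨ p2
E2: p3 ∧ ¬p3 ∨ p4 ∧ (p4 ∨ ¬p3)
    = p4 ∧ (p4 ∨ ¬p3)
    = p4
These differ: at p2=0, p3=0, p4=0, E1 = 1 but E2 = 0.

No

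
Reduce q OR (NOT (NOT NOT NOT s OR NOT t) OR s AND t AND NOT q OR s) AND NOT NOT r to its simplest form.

q OR (NOT (NOT NOT NOT s OR NOT t) OR s AND t AND NOT q OR s) AND NOT NOT r
= q OR (NOT (NOT s OR NOT t) OR s AND t AND NOT q OR s) AND NOT NOT r   (double negation)
= q OR (NOT (NOT s OR NOT t) OR s AND t AND NOT q OR s) AND r   (double negation)
= q OR (s AND t OR s AND t AND NOT q OR s) AND r   (De Morgan)
= q OR (s AND t OR s) AND r   (absorption)
= q OR s AND r   (absorption)

q OR s AND r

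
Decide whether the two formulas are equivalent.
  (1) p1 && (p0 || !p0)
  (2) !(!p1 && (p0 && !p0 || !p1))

E1: p1 && (p0 || !p0)
    = p1   (complement / identity)
E2: !(!p1 && (p0 && !p0 || !p1))
    = !(!p1 && !p1)   (complement / identity)
    = !!p1   (idempotence)
    = p1   (double negation)
Both reduce to p1, so they are equivalent.

Yes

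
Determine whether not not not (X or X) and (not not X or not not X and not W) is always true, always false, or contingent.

not not not (X or X) and (not not X or not not X and not W)
= not not not (X or X) and not not X   [absorption]
= not not not (X or X) and X   [double negation]
= not not not X and X   [idempotence]
= not X and X   [double negation]
= False   [complement]

always false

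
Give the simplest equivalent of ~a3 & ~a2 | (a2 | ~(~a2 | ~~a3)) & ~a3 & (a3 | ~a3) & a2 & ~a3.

~a3 & ~a2 | (a2 | ~(~a2 | ~~a3)) & ~a3 & (a3 | ~a3) & a2 & ~a3
= ~a3 & ~a2 | (a2 | ~(~a2 | ~~a3)) & ~a3 & a2 & ~a3   — complement / identity
= ~a3 & ~a2 | (a2 | a2 & ~a3) & ~a3 & a2 & ~a3   — De Morgan
= ~a3 & ~a2 | a2 & ~a3 & a2 & ~a3   — absorption
= ~a3 & ~a2 | a2 & ~a3   — idempotence
= ~a3   — distribution

~a3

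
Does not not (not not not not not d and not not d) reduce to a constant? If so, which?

yes, False

not not (not not not not not d and not not d)
= not (not not not not d or not d)   — De Morgan
= not (not not d or not d)   — double negation
= not d and d   — De Morgan
= False   — complement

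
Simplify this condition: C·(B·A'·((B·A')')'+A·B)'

C·(B·A'·((B·A')')'+A·B)'
= C·(B·A'·B·A'+A·B)'   — double negation
= C·(B·A'+A·B)'   — idempotence
= C·B'   — distribution

C·B'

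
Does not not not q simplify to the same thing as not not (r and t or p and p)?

No

E1: not not not q
    = not q   [double negation]
E2: not not (r and t or p and p)
    = r and t or p and p   [double negation]
    = r and t or p   [idempotence]
These differ: at p=0, q=0, r=0, t=0, E1 = 1 but E2 = 0.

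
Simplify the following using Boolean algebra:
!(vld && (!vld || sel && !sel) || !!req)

!(vld && (!vld || sel && !sel) || !!req)
= !(vld && !vld || !!req)   — complement / identity
= !!!req   — complement / identity
= !req   — double negation

!req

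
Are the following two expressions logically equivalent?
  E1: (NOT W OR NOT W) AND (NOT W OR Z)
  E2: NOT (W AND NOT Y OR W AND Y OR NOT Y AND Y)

Yes

E1: (NOT W OR NOT W) AND (NOT W OR Z)
    = NOT W AND Z OR NOT W   (distribution)
    = NOT W   (absorption)
E2: NOT (W AND NOT Y OR W AND Y OR NOT Y AND Y)
    = NOT (W AND NOT Y OR W AND Y)   (complement / identity)
    = NOT W   (distribution)
Both reduce to NOT W, so they are equivalent.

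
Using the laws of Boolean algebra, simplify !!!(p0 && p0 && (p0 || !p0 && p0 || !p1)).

!!!(p0 && p0 && (p0 || !p0 && p0 || !p1))
= !!!(p0 && p0 && (p0 || !p1))   (complement / identity)
= !!!(p0 && (p0 || !p1))   (idempotence)
= !!!p0   (absorption)
= !p0   (double negation)

!p0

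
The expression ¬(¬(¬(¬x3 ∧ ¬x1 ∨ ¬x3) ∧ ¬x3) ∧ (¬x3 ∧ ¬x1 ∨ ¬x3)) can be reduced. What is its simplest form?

x3

¬(¬(¬(¬x3 ∧ ¬x1 ∨ ¬x3) ∧ ¬x3) ∧ (¬x3 ∧ ¬x1 ∨ ¬x3))
= ¬((¬x3 ∧ ¬x1 ∨ ¬x3 ∨ x3) ∧ (¬x3 ∧ ¬x1 ∨ ¬x3))
= ¬(¬x3 ∧ ¬x1 ∨ ¬x3)
= ¬¬x3
= x3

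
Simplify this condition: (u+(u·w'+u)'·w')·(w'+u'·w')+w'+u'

w'+u'

(u+(u·w'+u)'·w')·(w'+u'·w')+w'+u'
= (u+u'·w')·(w'+u'·w')+w'+u'   [absorption]
= u·w'+u'·w'+w'+u'   [distribution]
= w'+w'+u'   [distribution]
= w'+u'   [idempotence]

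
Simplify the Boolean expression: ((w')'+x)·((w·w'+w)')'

w

((w')'+x)·((w·w'+w)')'
= ((w')'+x)·(w')'
= (w')'
= w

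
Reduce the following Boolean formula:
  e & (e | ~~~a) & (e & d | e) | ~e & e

e

e & (e | ~~~a) & (e & d | e) | ~e & e
= e & (e | ~a) & (e & d | e) | ~e & e   (double negation)
= e & (e | ~a) & e | ~e & e   (absorption)
= e & e | ~e & e   (absorption)
= e   (distribution)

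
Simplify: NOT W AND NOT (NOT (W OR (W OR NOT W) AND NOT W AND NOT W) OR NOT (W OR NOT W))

NOT W

NOT W AND NOT (NOT (W OR (W OR NOT W) AND NOT W AND NOT W) OR NOT (W OR NOT W))
= NOT W AND NOT (NOT (W OR NOT W AND NOT W) OR NOT (W OR NOT W))
= NOT W AND (W OR NOT W AND NOT W) AND (W OR NOT W)
= NOT W AND (W OR NOT W) AND (W OR NOT W)
= NOT W AND (W OR NOT W)
= NOT W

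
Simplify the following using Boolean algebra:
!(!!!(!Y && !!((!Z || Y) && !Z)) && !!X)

!Y && !Z || !X

!(!!!(!Y && !!((!Z || Y) && !Z)) && !!X)
= !(!!!(!Y && !!!Z) && !!X)   (absorption)
= !(!(!Y && !!!Z) && !!X)   (double negation)
= !Y && !!!Z || !X   (De Morgan)
= !Y && !Z || !X   (double negation)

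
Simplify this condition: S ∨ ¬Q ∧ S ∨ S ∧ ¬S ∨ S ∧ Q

S ∨ ¬Q ∧ S ∨ S ∧ ¬S ∨ S ∧ Q
= S ∨ ¬Q ∧ S ∨ S ∧ Q   (complement / identity)
= S ∨ S   (distribution)
= S   (idempotence)

S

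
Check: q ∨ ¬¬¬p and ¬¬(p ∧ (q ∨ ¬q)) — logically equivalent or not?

E1: q ∨ ¬¬¬p
    = q ∨ ¬p   (double negation)
E2: ¬¬(p ∧ (q ∨ ¬q))
    = ¬¬p   (complement / identity)
    = p   (double negation)
These differ: at p=0, q=0, E1 = 1 but E2 = 0.

No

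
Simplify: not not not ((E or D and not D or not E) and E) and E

not not not ((E or D and not D or not E) and E) and E
= not not not ((E or not E) and E) and E   — complement / identity
= not not not E and E   — complement / identity
= not E and E   — double negation
= False   — complement

False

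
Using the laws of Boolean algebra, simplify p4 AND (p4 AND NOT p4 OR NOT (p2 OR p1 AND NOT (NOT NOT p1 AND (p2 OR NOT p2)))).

p4 AND (p4 AND NOT p4 OR NOT (p2 OR p1 AND NOT (NOT NOT p1 AND (p2 OR NOT p2))))
= p4 AND NOT (p2 OR p1 AND NOT (NOT NOT p1 AND (p2 OR NOT p2)))   (complement / identity)
= p4 AND NOT (p2 OR p1 AND NOT NOT NOT p1)   (complement / identity)
= p4 AND NOT (p2 OR p1 AND NOT p1)   (double negation)
= p4 AND NOT p2   (complement / identity)

p4 AND NOT p2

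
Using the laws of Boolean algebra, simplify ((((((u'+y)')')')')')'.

u'+y

((((((u'+y)')')')')')'
= ((((u'+y)')')')'   (double negation)
= ((u'+y)')'   (double negation)
= u'+y   (double negation)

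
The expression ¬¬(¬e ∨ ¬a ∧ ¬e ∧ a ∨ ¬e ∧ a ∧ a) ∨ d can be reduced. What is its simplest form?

¬¬(¬e ∨ ¬a ∧ ¬e ∧ a ∨ ¬e ∧ a ∧ a) ∨ d
= ¬¬(¬e ∨ ¬e ∧ a) ∨ d
= ¬¬¬e ∨ d
= ¬e ∨ d

¬e ∨ d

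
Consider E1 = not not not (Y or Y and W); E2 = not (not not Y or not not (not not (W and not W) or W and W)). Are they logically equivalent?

E1: not not not (Y or Y and W)
    = not not not Y   (absorption)
    = not Y   (double negation)
E2: not (not not Y or not not (not not (W and not W) or W and W))
    = not (not not Y or not not (W and not W or W and W))   (double negation)
    = not Y and not (W and not W or W and W)   (De Morgan)
    = not Y and not W   (distribution)
These differ: at W=1, Y=0, E1 = 1 but E2 = 0.

No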